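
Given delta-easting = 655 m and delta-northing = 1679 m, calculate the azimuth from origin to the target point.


az = atan2(655, 1679) = 21.3 deg
adjusted to 0-360: 21.3 degrees

21.3 degrees


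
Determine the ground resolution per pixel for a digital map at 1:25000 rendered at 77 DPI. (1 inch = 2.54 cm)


pixel_cm = 2.54 / 77 ≈ 0.032987 cm
ground = pixel_cm * 25000 / 100 = 2.54 * 25000 / (77 * 100) = 63500 / 7700 ≈ 8.25 m

8.25 m


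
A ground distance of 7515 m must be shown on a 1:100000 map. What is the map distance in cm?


map_cm = 7515 * 100 / 100000 = 7.515 cm ≈ 7.52 cm

7.52 cm


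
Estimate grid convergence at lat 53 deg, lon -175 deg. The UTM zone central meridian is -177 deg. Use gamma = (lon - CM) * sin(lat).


gamma = (-175 - -177) * sin(53) = 2 * 0.798636 = 1.597 degrees

1.597 degrees


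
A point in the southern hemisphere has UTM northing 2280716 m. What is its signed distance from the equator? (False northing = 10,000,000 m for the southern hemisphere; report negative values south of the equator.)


For southern: actual = 2280716 - 10000000 = -7719284 m

-7719284 m


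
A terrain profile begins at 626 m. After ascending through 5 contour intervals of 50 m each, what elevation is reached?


elevation = 626 + 5 * 50 = 876 m

876 m


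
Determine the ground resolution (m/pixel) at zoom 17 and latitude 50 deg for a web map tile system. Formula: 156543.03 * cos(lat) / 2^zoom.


res = 156543.03 * cos(50) / 2^17 = 156543.03 * 0.64278761 / 131072 = 0.77 m/pixel

0.77 m/pixel


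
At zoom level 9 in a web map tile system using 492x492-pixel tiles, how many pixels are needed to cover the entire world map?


tiles per axis = 2^9 = 512
total tiles = 512^2 = 262144
pixels per axis = 512 * 492 = 251904
total pixels = 251904^2 = 63455625216

63455625216 pixels


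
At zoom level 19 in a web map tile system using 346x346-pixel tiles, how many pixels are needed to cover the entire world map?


tiles per axis = 2^19 = 524288
total tiles = 524288^2 = 274877906944
pixels per axis = 524288 * 346 = 181403648
total pixels = 181403648^2 = 32907283507707904

32907283507707904 pixels


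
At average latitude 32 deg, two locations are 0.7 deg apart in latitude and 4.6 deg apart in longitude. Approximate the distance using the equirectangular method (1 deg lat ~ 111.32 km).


dlat_km = 0.7 * 111.32 = 77.924
dlon_km = 4.6 * 111.32 * cos(32) ≈ 434.262
dist = sqrt(77.924^2 + 434.262^2) ≈ 441.2 km

441.2 km


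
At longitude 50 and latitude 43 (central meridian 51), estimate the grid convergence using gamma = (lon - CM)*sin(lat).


gamma = (50 - 51) * sin(43) = -1 * 0.681998 = -0.682 degrees

-0.682 degrees


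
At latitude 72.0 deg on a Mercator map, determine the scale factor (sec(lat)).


SF = 1 / cos(72.0) = 1 / 0.309017 = 3.236

3.236


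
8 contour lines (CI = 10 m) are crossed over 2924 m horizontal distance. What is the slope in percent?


elevation change = 8 * 10 = 80 m
slope = 80 / 2924 * 100 = 2.7%

2.7%


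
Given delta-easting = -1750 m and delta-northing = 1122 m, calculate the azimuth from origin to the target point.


az = atan2(-1750, 1122) = -57.3 deg
adjusted to 0-360: 302.7 degrees

302.7 degrees


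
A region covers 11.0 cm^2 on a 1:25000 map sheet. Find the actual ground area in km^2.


ground_area = 11.0 * (25000/100)^2 = 687500.0 m^2 = 0.6875 km^2 ≈ 0.688 km^2

0.688 km^2


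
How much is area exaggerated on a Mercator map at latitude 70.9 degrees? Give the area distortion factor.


area_distortion = 1/cos^2(70.9) = 9.34

9.34


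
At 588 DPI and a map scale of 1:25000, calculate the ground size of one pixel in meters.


pixel_cm = 2.54 / 588 ≈ 0.00432 cm
ground = pixel_cm * 25000 / 100 = 2.54 * 25000 / (588 * 100) = 63500 / 58800 ≈ 1.08 m

1.08 m


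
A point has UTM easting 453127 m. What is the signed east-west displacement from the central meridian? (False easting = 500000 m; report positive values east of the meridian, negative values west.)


displacement = 453127 - 500000 = -46873 m

-46873 m


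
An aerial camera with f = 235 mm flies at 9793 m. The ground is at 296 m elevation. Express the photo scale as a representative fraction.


scale = f / (H - h) = 235 mm / 9497 m = 235 / 9497000 = 1:40413

1:40413


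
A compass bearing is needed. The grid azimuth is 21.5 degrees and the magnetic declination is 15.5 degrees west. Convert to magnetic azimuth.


magnetic azimuth = grid azimuth - declination (east +ve)
mag_az = 21.5 - -15.5 = 37.0 degrees

37.0 degrees


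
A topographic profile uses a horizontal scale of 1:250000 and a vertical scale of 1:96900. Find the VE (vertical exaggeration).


VE = horizontal_scale / vertical_scale = 250000 / 96900 ≈ 2.6

2.6x


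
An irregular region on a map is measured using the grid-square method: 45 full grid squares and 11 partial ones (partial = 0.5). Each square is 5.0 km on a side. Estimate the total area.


effective squares = 45 + 11 * 0.5 = 50.5
area = 50.5 * 25.0 = 1262.5 km^2

1262.5 km^2


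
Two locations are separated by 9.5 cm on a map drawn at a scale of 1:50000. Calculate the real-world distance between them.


ground = 9.5 cm * 50000 / 100 = 4750.0 m = 4.75 km

4.75 km


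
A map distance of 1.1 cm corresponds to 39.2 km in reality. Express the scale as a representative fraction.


ground = 39.2 km = 3920000 cm; RF denominator = ground / map = 3920000 / 1.1 ≈ 3563636; RF = 1:3563636

1:3563636


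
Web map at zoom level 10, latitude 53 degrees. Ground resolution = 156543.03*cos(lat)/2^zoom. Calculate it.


res = 156543.03 * cos(53) / 2^10 = 156543.03 * 0.60181502 / 1024 = 92.0 m/pixel

92.0 m/pixel


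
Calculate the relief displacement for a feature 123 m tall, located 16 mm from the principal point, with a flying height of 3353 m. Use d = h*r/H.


d = h * r / H = 123 * 16 / 3353 = 0.59 mm

0.59 mm


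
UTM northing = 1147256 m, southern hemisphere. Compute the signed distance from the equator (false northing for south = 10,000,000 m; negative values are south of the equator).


For southern: actual = 1147256 - 10000000 = -8852744 m

-8852744 m


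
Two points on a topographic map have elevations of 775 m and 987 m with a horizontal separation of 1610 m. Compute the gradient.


gradient = (987 - 775) / 1610 = 212 / 1610 = 0.1317

0.1317


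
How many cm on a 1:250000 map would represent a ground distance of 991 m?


map_cm = 991 * 100 / 250000 = 0.3964 cm ≈ 0.4 cm

0.4 cm


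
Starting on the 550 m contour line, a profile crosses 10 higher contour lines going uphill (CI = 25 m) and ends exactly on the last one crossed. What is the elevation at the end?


elevation = 550 + 10 * 25 = 800 m

800 m


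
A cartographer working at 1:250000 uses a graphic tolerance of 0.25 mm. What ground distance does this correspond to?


ground = 0.25 mm * 250000 / 1000 = 62.5 m

62.5 m


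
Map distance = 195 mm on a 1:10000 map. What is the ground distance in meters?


ground = 195 mm * 10000 / 1000 = 1950.0 m

1950.0 m


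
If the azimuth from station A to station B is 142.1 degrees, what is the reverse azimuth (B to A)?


back azimuth = (142.1 + 180) mod 360 = 322.1 degrees

322.1 degrees


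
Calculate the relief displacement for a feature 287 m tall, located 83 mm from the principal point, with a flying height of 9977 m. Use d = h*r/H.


d = h * r / H = 287 * 83 / 9977 = 2.39 mm

2.39 mm


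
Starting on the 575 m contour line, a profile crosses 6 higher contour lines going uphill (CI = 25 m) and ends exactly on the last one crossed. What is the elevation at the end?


elevation = 575 + 6 * 25 = 725 m

725 m


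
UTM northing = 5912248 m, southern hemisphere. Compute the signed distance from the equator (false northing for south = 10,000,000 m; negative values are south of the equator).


For southern: actual = 5912248 - 10000000 = -4087752 m

-4087752 m


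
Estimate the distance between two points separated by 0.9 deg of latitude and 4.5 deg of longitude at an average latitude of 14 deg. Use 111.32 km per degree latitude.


dlat_km = 0.9 * 111.32 = 100.188
dlon_km = 4.5 * 111.32 * cos(14) ≈ 486.06
dist = sqrt(100.188^2 + 486.06^2) ≈ 496.3 km

496.3 km


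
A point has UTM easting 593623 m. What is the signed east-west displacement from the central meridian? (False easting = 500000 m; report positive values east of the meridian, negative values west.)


displacement = 593623 - 500000 = 93623 m

93623 m


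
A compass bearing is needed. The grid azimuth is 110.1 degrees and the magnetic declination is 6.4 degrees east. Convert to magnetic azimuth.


magnetic azimuth = grid azimuth - declination (east +ve)
mag_az = 110.1 - 6.4 = 103.7 degrees

103.7 degrees


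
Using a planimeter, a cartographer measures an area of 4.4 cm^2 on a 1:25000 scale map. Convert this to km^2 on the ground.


ground_area = 4.4 * (25000/100)^2 = 275000.0 m^2 = 0.275 km^2

0.275 km^2


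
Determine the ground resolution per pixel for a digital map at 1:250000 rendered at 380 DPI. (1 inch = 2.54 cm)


pixel_cm = 2.54 / 380 ≈ 0.006684 cm
ground = pixel_cm * 250000 / 100 = 2.54 * 250000 / (380 * 100) = 635000 / 38000 ≈ 16.71 m

16.71 m


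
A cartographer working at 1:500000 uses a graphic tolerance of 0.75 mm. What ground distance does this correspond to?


ground = 0.75 mm * 500000 / 1000 = 375.0 m

375.0 m


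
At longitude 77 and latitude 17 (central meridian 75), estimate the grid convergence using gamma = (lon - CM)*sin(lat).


gamma = (77 - 75) * sin(17) = 2 * 0.292372 = 0.585 degrees

0.585 degrees


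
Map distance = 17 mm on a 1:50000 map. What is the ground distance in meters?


ground = 17 mm * 50000 / 1000 = 850.0 m

850.0 m


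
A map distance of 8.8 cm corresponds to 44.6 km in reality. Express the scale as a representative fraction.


ground = 44.6 km = 4460000 cm; RF denominator = ground / map = 4460000 / 8.8 ≈ 506818; RF = 1:506818

1:506818


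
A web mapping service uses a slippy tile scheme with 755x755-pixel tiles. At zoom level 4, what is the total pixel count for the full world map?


tiles per axis = 2^4 = 16
total tiles = 16^2 = 256
pixels per axis = 16 * 755 = 12080
total pixels = 12080^2 = 145926400

145926400 pixels


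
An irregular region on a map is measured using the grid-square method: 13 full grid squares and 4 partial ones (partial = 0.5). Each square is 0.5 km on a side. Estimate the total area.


effective squares = 13 + 4 * 0.5 = 15.0
area = 15.0 * 0.25 = 3.75 km^2

3.75 km^2


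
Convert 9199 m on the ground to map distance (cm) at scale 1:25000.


map_cm = 9199 * 100 / 25000 = 36.796 cm ≈ 36.8 cm

36.8 cm


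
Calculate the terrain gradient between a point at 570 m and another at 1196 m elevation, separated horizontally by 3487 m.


gradient = (1196 - 570) / 3487 = 626 / 3487 = 0.1795

0.1795


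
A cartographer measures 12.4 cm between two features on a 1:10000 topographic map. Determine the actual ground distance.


ground = 12.4 cm * 10000 / 100 = 1240.0 m = 1.24 km

1.24 km


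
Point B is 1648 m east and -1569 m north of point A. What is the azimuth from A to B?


az = atan2(1648, -1569) = 133.6 deg
adjusted to 0-360: 133.6 degrees

133.6 degrees


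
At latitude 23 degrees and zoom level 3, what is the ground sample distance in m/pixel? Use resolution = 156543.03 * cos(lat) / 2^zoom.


res = 156543.03 * cos(23) / 2^3 = 156543.03 * 0.92050485 / 8 = 18012.33 m/pixel

18012.33 m/pixel


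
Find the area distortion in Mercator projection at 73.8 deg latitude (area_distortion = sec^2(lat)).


area_distortion = 1/cos^2(73.8) = 12.848

12.848


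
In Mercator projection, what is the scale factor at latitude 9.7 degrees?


SF = 1 / cos(9.7) = 1 / 0.985703 = 1.015

1.015


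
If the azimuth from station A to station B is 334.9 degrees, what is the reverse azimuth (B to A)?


back azimuth = (334.9 + 180) mod 360 = 154.9 degrees

154.9 degrees


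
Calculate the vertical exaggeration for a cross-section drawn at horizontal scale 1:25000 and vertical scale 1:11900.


VE = horizontal_scale / vertical_scale = 25000 / 11900 ≈ 2.1

2.1x


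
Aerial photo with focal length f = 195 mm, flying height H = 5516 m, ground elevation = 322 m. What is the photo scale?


scale = f / (H - h) = 195 mm / 5194 m = 195 / 5194000 = 1:26636

1:26636


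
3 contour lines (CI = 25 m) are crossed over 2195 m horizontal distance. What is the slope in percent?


elevation change = 3 * 25 = 75 m
slope = 75 / 2195 * 100 = 3.4%

3.4%


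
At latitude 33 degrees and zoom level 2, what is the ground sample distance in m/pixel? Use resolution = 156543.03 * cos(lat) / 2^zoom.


res = 156543.03 * cos(33) / 2^2 = 156543.03 * 0.83867057 / 4 = 32822.01 m/pixel

32822.01 m/pixel


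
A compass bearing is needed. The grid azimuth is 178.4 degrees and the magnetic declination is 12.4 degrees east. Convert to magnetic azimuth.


magnetic azimuth = grid azimuth - declination (east +ve)
mag_az = 178.4 - 12.4 = 166.0 degrees

166.0 degrees


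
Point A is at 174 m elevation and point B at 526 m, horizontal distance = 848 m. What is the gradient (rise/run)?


gradient = (526 - 174) / 848 = 352 / 848 = 0.4151

0.4151


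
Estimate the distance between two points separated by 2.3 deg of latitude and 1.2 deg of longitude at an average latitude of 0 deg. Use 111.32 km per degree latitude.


dlat_km = 2.3 * 111.32 = 256.036
dlon_km = 1.2 * 111.32 * cos(0) ≈ 133.584
dist = sqrt(256.036^2 + 133.584^2) ≈ 288.8 km

288.8 km


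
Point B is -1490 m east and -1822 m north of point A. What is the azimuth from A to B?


az = atan2(-1490, -1822) = -140.7 deg
adjusted to 0-360: 219.3 degrees

219.3 degrees


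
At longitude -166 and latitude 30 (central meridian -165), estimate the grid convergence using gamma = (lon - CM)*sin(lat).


gamma = (-166 - -165) * sin(30) = -1 * 0.5 = -0.5 degrees

-0.5 degrees


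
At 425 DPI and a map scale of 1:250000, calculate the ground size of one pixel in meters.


pixel_cm = 2.54 / 425 ≈ 0.005976 cm
ground = pixel_cm * 250000 / 100 = 2.54 * 250000 / (425 * 100) = 635000 / 42500 ≈ 14.94 m

14.94 m


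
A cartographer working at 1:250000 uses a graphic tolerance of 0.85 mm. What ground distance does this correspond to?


ground = 0.85 mm * 250000 / 1000 = 212.5 m

212.5 m


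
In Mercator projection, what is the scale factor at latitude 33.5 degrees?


SF = 1 / cos(33.5) = 1 / 0.833886 = 1.199

1.199


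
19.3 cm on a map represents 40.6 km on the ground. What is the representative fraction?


ground = 40.6 km = 4060000 cm; RF denominator = ground / map = 4060000 / 19.3 ≈ 210363; RF = 1:210363

1:210363


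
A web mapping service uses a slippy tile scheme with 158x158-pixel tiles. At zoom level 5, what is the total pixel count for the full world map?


tiles per axis = 2^5 = 32
total tiles = 32^2 = 1024
pixels per axis = 32 * 158 = 5056
total pixels = 5056^2 = 25563136

25563136 pixels


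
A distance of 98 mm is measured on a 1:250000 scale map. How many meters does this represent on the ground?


ground = 98 mm * 250000 / 1000 = 24500.0 m

24500.0 m


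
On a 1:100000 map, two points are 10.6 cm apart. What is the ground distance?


ground = 10.6 cm * 100000 / 100 = 10600.0 m = 10.6 km

10.6 km


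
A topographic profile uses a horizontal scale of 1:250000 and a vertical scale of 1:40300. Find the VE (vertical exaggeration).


VE = horizontal_scale / vertical_scale = 250000 / 40300 ≈ 6.2

6.2x


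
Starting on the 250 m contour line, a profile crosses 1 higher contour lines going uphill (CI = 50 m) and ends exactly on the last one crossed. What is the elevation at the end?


elevation = 250 + 1 * 50 = 300 m

300 m


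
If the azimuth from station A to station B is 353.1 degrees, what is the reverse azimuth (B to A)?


back azimuth = (353.1 + 180) mod 360 = 173.1 degrees

173.1 degrees


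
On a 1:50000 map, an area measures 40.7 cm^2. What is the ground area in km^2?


ground_area = 40.7 * (50000/100)^2 = 10175000.0 m^2 = 10.175 km^2

10.175 km^2


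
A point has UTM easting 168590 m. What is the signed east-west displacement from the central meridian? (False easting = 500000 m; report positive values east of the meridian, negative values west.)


displacement = 168590 - 500000 = -331410 m

-331410 m


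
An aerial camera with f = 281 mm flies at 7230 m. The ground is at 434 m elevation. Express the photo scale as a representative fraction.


scale = f / (H - h) = 281 mm / 6796 m = 281 / 6796000 = 1:24185

1:24185


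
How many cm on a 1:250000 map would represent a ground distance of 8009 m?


map_cm = 8009 * 100 / 250000 = 3.2036 cm ≈ 3.2 cm

3.2 cm


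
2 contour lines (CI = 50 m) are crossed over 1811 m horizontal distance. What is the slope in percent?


elevation change = 2 * 50 = 100 m
slope = 100 / 1811 * 100 = 5.5%

5.5%


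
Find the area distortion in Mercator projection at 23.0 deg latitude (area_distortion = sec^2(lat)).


area_distortion = 1/cos^2(23.0) = 1.18

1.18


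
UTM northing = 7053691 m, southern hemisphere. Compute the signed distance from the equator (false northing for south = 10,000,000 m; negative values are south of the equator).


For southern: actual = 7053691 - 10000000 = -2946309 m

-2946309 m


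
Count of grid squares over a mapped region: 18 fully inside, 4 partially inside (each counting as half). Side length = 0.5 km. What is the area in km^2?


effective squares = 18 + 4 * 0.5 = 20.0
area = 20.0 * 0.25 = 5.0 km^2

5.0 km^2


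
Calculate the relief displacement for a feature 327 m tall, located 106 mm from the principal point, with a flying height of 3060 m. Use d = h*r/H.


d = h * r / H = 327 * 106 / 3060 = 11.33 mm

11.33 mm


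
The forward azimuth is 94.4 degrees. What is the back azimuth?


back azimuth = (94.4 + 180) mod 360 = 274.4 degrees

274.4 degrees


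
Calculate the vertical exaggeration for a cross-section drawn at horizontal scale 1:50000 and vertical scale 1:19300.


VE = horizontal_scale / vertical_scale = 50000 / 19300 ≈ 2.6

2.6x


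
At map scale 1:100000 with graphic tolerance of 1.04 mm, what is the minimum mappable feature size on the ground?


ground = 1.04 mm * 100000 / 1000 = 104.0 m

104.0 m


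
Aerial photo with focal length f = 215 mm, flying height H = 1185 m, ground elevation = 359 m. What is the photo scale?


scale = f / (H - h) = 215 mm / 826 m = 215 / 826000 = 1:3842

1:3842


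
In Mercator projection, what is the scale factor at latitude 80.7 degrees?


SF = 1 / cos(80.7) = 1 / 0.161604 = 6.188

6.188


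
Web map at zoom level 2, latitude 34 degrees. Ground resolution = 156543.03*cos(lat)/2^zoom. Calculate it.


res = 156543.03 * cos(34) / 2^2 = 156543.03 * 0.82903757 / 4 = 32445.01 m/pixel

32445.01 m/pixel


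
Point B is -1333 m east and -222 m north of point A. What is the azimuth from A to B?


az = atan2(-1333, -222) = -99.5 deg
adjusted to 0-360: 260.5 degrees

260.5 degrees


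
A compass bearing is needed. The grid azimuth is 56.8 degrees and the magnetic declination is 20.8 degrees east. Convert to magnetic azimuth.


magnetic azimuth = grid azimuth - declination (east +ve)
mag_az = 56.8 - 20.8 = 36.0 degrees

36.0 degrees


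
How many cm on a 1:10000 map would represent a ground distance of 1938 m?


map_cm = 1938 * 100 / 10000 = 19.38 cm

19.38 cm


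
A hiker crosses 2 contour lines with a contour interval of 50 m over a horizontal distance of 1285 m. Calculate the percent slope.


elevation change = 2 * 50 = 100 m
slope = 100 / 1285 * 100 = 7.8%

7.8%


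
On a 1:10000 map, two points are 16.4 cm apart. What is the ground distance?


ground = 16.4 cm * 10000 / 100 = 1640.0 m = 1.64 km

1.64 km


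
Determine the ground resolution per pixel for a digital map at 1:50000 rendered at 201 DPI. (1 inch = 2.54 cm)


pixel_cm = 2.54 / 201 ≈ 0.012637 cm
ground = pixel_cm * 50000 / 100 = 2.54 * 50000 / (201 * 100) = 127000 / 20100 ≈ 6.32 m

6.32 m


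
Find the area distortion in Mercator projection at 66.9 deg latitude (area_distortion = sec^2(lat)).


area_distortion = 1/cos^2(66.9) = 6.497

6.497


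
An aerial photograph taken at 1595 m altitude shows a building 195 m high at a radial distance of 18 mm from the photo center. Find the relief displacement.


d = h * r / H = 195 * 18 / 1595 = 2.2 mm

2.2 mm


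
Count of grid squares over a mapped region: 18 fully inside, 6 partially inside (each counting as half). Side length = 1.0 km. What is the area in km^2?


effective squares = 18 + 6 * 0.5 = 21.0
area = 21.0 * 1.0 = 21.0 km^2

21.0 km^2


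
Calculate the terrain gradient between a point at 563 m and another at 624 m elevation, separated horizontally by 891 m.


gradient = (624 - 563) / 891 = 61 / 891 = 0.0685

0.0685


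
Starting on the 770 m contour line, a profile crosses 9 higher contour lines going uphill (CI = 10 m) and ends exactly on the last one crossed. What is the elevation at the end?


elevation = 770 + 9 * 10 = 860 m

860 m


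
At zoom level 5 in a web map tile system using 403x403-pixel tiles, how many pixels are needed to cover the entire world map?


tiles per axis = 2^5 = 32
total tiles = 32^2 = 1024
pixels per axis = 32 * 403 = 12896
total pixels = 12896^2 = 166306816

166306816 pixels


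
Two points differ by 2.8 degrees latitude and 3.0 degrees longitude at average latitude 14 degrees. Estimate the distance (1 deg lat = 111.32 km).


dlat_km = 2.8 * 111.32 = 311.696
dlon_km = 3.0 * 111.32 * cos(14) ≈ 324.04
dist = sqrt(311.696^2 + 324.04^2) ≈ 449.6 km

449.6 km


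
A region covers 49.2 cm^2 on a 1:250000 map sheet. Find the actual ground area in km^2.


ground_area = 49.2 * (250000/100)^2 = 307500000.0 m^2 = 307.5 km^2

307.5 km^2


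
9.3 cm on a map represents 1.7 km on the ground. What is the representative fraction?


ground = 1.7 km = 170000 cm; RF denominator = ground / map = 170000 / 9.3 ≈ 18280; RF = 1:18280

1:18280


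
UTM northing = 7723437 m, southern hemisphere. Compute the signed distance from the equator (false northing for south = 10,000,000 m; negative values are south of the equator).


For southern: actual = 7723437 - 10000000 = -2276563 m

-2276563 m


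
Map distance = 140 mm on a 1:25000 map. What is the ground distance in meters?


ground = 140 mm * 25000 / 1000 = 3500.0 m

3500.0 m


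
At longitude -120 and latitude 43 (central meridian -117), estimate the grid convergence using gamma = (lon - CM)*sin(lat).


gamma = (-120 - -117) * sin(43) = -3 * 0.681998 = -2.046 degrees

-2.046 degrees


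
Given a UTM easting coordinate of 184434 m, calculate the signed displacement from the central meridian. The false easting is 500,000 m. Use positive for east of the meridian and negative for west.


displacement = 184434 - 500000 = -315566 m

-315566 m


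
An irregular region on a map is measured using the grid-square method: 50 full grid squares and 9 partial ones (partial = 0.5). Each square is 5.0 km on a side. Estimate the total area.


effective squares = 50 + 9 * 0.5 = 54.5
area = 54.5 * 25.0 = 1362.5 km^2

1362.5 km^2


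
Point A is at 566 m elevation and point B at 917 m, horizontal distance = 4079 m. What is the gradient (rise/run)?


gradient = (917 - 566) / 4079 = 351 / 4079 = 0.0861

0.0861


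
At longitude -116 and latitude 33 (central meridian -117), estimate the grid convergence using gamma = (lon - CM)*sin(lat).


gamma = (-116 - -117) * sin(33) = 1 * 0.544639 = 0.545 degrees

0.545 degrees


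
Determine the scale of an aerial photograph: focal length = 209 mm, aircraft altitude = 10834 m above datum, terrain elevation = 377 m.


scale = f / (H - h) = 209 mm / 10457 m = 209 / 10457000 = 1:50033

1:50033


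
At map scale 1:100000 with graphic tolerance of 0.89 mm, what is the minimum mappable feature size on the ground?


ground = 0.89 mm * 100000 / 1000 = 89.0 m

89.0 m


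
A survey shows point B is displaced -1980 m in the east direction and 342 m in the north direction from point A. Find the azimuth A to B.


az = atan2(-1980, 342) = -80.2 deg
adjusted to 0-360: 279.8 degrees

279.8 degrees


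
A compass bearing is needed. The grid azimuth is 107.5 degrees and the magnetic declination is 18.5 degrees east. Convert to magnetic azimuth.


magnetic azimuth = grid azimuth - declination (east +ve)
mag_az = 107.5 - 18.5 = 89.0 degrees

89.0 degrees


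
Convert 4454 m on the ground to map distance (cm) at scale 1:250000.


map_cm = 4454 * 100 / 250000 = 1.7816 cm ≈ 1.78 cm

1.78 cm


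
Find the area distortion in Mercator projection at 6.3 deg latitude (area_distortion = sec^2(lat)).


area_distortion = 1/cos^2(6.3) = 1.012

1.012


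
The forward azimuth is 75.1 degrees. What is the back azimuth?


back azimuth = (75.1 + 180) mod 360 = 255.1 degrees

255.1 degrees


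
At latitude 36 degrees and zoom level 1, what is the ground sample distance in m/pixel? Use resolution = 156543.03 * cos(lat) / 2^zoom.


res = 156543.03 * cos(36) / 2^1 = 156543.03 * 0.80901699 / 2 = 63322.99 m/pixel

63322.99 m/pixel


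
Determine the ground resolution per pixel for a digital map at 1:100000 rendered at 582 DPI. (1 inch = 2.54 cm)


pixel_cm = 2.54 / 582 ≈ 0.004364 cm
ground = pixel_cm * 100000 / 100 = 2.54 * 100000 / (582 * 100) = 254000 / 58200 ≈ 4.36 m

4.36 m


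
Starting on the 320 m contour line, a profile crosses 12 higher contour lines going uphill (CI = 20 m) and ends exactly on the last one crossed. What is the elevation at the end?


elevation = 320 + 12 * 20 = 560 m

560 m


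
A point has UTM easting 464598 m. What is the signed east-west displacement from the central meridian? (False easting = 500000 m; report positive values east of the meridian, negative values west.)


displacement = 464598 - 500000 = -35402 m

-35402 m


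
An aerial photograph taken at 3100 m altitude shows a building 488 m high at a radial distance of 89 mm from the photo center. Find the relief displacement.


d = h * r / H = 488 * 89 / 3100 = 14.01 mm

14.01 mm


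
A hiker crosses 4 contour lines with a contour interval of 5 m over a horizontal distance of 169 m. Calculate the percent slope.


elevation change = 4 * 5 = 20 m
slope = 20 / 169 * 100 = 11.8%

11.8%


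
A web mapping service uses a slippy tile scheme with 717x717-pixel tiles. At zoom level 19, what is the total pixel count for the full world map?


tiles per axis = 2^19 = 524288
total tiles = 524288^2 = 274877906944
pixels per axis = 524288 * 717 = 375914496
total pixels = 375914496^2 = 141311708302934016

141311708302934016 pixels


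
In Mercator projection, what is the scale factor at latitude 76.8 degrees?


SF = 1 / cos(76.8) = 1 / 0.228351 = 4.379

4.379


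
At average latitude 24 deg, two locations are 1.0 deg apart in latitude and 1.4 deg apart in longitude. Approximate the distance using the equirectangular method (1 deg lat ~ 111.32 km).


dlat_km = 1.0 * 111.32 = 111.32
dlon_km = 1.4 * 111.32 * cos(24) ≈ 142.374
dist = sqrt(111.32^2 + 142.374^2) ≈ 180.7 km

180.7 km


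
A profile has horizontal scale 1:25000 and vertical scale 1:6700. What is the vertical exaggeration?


VE = horizontal_scale / vertical_scale = 25000 / 6700 ≈ 3.7

3.7x


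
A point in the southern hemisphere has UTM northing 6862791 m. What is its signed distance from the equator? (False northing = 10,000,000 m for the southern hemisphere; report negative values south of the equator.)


For southern: actual = 6862791 - 10000000 = -3137209 m

-3137209 m


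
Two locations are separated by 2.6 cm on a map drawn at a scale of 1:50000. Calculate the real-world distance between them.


ground = 2.6 cm * 50000 / 100 = 1300.0 m = 1.3 km

1.3 km


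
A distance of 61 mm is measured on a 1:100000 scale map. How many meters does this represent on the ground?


ground = 61 mm * 100000 / 1000 = 6100.0 m

6100.0 m


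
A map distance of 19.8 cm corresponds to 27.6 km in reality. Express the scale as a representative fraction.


ground = 27.6 km = 2760000 cm; RF denominator = ground / map = 2760000 / 19.8 ≈ 139394; RF = 1:139394

1:139394


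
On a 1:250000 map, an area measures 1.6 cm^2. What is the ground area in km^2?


ground_area = 1.6 * (250000/100)^2 = 10000000.0 m^2 = 10.0 km^2

10.0 km^2


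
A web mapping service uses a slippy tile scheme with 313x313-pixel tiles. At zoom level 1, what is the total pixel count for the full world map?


tiles per axis = 2^1 = 2
total tiles = 2^2 = 4
pixels per axis = 2 * 313 = 626
total pixels = 626^2 = 391876

391876 pixels


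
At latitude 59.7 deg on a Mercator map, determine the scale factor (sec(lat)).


SF = 1 / cos(59.7) = 1 / 0.504528 = 1.982

1.982


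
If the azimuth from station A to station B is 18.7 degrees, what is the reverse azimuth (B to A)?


back azimuth = (18.7 + 180) mod 360 = 198.7 degrees

198.7 degrees


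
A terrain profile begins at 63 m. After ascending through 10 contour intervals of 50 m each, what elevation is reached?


elevation = 63 + 10 * 50 = 563 m

563 m


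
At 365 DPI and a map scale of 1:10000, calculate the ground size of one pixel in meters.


pixel_cm = 2.54 / 365 ≈ 0.006959 cm
ground = pixel_cm * 10000 / 100 = 2.54 * 10000 / (365 * 100) = 25400 / 36500 ≈ 0.7 m

0.7 m


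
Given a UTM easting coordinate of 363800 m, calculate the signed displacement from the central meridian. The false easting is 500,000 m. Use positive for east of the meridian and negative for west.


displacement = 363800 - 500000 = -136200 m

-136200 m


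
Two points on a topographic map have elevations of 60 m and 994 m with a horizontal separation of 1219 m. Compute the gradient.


gradient = (994 - 60) / 1219 = 934 / 1219 = 0.7662

0.7662


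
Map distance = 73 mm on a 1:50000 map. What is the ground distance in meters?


ground = 73 mm * 50000 / 1000 = 3650.0 m

3650.0 m


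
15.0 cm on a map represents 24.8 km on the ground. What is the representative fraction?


ground = 24.8 km = 2480000 cm; RF denominator = ground / map = 2480000 / 15.0 ≈ 165333; RF = 1:165333

1:165333


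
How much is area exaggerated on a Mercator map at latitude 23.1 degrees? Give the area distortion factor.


area_distortion = 1/cos^2(23.1) = 1.182

1.182


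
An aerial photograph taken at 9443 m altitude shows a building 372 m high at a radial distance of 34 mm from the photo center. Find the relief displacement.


d = h * r / H = 372 * 34 / 9443 = 1.34 mm

1.34 mm


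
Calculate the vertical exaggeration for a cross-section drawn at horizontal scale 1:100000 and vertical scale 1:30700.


VE = horizontal_scale / vertical_scale = 100000 / 30700 ≈ 3.3

3.3x


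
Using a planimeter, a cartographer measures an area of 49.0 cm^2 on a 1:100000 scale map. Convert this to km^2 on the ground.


ground_area = 49.0 * (100000/100)^2 = 49000000.0 m^2 = 49.0 km^2

49.0 km^2


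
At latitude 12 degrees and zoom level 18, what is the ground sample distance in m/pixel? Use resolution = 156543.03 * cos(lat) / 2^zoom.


res = 156543.03 * cos(12) / 2^18 = 156543.03 * 0.9781476 / 262144 = 0.58 m/pixel

0.58 m/pixel


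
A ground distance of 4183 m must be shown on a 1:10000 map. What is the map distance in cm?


map_cm = 4183 * 100 / 10000 = 41.83 cm

41.83 cm


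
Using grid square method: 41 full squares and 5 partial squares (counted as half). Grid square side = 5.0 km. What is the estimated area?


effective squares = 41 + 5 * 0.5 = 43.5
area = 43.5 * 25.0 = 1087.5 km^2

1087.5 km^2


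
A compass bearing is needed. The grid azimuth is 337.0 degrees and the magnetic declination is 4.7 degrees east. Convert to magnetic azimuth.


magnetic azimuth = grid azimuth - declination (east +ve)
mag_az = 337.0 - 4.7 = 332.3 degrees

332.3 degrees


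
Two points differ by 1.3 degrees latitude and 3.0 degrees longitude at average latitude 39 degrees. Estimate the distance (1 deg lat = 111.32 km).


dlat_km = 1.3 * 111.32 = 144.716
dlon_km = 3.0 * 111.32 * cos(39) ≈ 259.536
dist = sqrt(144.716^2 + 259.536^2) ≈ 297.2 km

297.2 km


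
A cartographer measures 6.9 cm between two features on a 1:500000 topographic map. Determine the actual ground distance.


ground = 6.9 cm * 500000 / 100 = 34500.0 m = 34.5 km

34.5 km


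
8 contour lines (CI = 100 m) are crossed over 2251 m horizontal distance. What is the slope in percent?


elevation change = 8 * 100 = 800 m
slope = 800 / 2251 * 100 = 35.5%

35.5%


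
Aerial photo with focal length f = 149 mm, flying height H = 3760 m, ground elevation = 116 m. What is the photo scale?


scale = f / (H - h) = 149 mm / 3644 m = 149 / 3644000 = 1:24456

1:24456


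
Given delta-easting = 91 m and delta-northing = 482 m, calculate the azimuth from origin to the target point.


az = atan2(91, 482) = 10.7 deg
adjusted to 0-360: 10.7 degrees

10.7 degrees


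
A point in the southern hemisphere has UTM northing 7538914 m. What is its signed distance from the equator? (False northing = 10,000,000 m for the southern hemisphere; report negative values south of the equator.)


For southern: actual = 7538914 - 10000000 = -2461086 m

-2461086 m


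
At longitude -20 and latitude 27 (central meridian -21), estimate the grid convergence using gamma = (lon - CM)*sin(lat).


gamma = (-20 - -21) * sin(27) = 1 * 0.45399 = 0.454 degrees

0.454 degrees


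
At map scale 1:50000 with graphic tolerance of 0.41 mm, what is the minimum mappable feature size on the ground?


ground = 0.41 mm * 50000 / 1000 = 20.5 m

20.5 m


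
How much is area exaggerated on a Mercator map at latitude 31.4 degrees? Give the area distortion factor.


area_distortion = 1/cos^2(31.4) = 1.373

1.373


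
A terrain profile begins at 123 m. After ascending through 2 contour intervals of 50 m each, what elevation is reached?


elevation = 123 + 2 * 50 = 223 m

223 m


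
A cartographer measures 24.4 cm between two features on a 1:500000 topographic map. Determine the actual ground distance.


ground = 24.4 cm * 500000 / 100 = 122000.0 m = 122.0 km

122.0 km


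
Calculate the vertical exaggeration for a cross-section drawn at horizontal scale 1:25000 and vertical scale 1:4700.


VE = horizontal_scale / vertical_scale = 25000 / 4700 ≈ 5.3

5.3x


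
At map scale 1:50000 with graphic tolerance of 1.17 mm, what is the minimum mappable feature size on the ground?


ground = 1.17 mm * 50000 / 1000 = 58.5 m

58.5 m


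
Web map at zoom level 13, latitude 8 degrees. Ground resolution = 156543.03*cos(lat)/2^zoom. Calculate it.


res = 156543.03 * cos(8) / 2^13 = 156543.03 * 0.99026807 / 8192 = 18.92 m/pixel

18.92 m/pixel


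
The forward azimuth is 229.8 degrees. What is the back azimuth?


back azimuth = (229.8 + 180) mod 360 = 49.8 degrees

49.8 degrees


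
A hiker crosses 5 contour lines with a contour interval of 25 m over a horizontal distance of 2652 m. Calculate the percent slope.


elevation change = 5 * 25 = 125 m
slope = 125 / 2652 * 100 = 4.7%

4.7%


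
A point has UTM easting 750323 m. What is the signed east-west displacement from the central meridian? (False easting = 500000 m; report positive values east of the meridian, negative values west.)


displacement = 750323 - 500000 = 250323 m

250323 m


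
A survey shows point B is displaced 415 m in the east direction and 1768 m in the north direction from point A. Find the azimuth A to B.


az = atan2(415, 1768) = 13.2 deg
adjusted to 0-360: 13.2 degrees

13.2 degrees


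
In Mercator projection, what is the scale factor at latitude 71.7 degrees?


SF = 1 / cos(71.7) = 1 / 0.313992 = 3.185

3.185


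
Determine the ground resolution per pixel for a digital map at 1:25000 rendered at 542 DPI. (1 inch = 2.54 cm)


pixel_cm = 2.54 / 542 ≈ 0.004686 cm
ground = pixel_cm * 25000 / 100 = 2.54 * 25000 / (542 * 100) = 63500 / 54200 ≈ 1.17 m

1.17 m


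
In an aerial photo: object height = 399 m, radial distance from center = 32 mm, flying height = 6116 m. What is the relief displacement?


d = h * r / H = 399 * 32 / 6116 = 2.09 mm

2.09 mm


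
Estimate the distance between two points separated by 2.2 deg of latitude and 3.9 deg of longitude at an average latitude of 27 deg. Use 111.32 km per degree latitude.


dlat_km = 2.2 * 111.32 = 244.904
dlon_km = 3.9 * 111.32 * cos(27) ≈ 386.829
dist = sqrt(244.904^2 + 386.829^2) ≈ 457.8 km

457.8 km


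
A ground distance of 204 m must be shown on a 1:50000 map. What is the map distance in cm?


map_cm = 204 * 100 / 50000 = 0.408 cm ≈ 0.41 cm

0.41 cm


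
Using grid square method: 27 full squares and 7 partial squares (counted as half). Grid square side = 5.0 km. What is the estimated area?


effective squares = 27 + 7 * 0.5 = 30.5
area = 30.5 * 25.0 = 762.5 km^2

762.5 km^2


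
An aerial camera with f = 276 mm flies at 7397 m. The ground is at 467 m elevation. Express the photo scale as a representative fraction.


scale = f / (H - h) = 276 mm / 6930 m = 276 / 6930000 = 1:25109

1:25109


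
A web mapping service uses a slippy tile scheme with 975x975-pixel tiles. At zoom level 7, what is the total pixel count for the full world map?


tiles per axis = 2^7 = 128
total tiles = 128^2 = 16384
pixels per axis = 128 * 975 = 124800
total pixels = 124800^2 = 15575040000

15575040000 pixels


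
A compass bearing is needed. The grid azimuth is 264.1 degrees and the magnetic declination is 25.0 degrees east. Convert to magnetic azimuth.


magnetic azimuth = grid azimuth - declination (east +ve)
mag_az = 264.1 - 25.0 = 239.1 degrees

239.1 degrees


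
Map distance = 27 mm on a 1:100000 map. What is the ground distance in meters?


ground = 27 mm * 100000 / 1000 = 2700.0 m

2700.0 m


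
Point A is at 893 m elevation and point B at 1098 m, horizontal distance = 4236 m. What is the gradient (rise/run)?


gradient = (1098 - 893) / 4236 = 205 / 4236 = 0.0484

0.0484


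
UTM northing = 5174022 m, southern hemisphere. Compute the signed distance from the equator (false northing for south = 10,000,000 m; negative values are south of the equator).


For southern: actual = 5174022 - 10000000 = -4825978 m

-4825978 m


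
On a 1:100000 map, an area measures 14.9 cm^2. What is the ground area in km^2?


ground_area = 14.9 * (100000/100)^2 = 14900000.0 m^2 = 14.9 km^2

14.9 km^2


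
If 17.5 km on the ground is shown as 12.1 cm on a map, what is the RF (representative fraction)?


ground = 17.5 km = 1750000 cm; RF denominator = ground / map = 1750000 / 12.1 ≈ 144628; RF = 1:144628

1:144628


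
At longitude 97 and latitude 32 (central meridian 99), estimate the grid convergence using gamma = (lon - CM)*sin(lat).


gamma = (97 - 99) * sin(32) = -2 * 0.529919 = -1.06 degrees

-1.06 degrees


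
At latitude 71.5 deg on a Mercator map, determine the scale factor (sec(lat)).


SF = 1 / cos(71.5) = 1 / 0.317305 = 3.152

3.152


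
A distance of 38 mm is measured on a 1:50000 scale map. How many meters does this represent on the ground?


ground = 38 mm * 50000 / 1000 = 1900.0 m

1900.0 m


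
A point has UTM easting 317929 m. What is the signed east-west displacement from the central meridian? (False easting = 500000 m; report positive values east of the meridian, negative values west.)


displacement = 317929 - 500000 = -182071 m

-182071 m
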